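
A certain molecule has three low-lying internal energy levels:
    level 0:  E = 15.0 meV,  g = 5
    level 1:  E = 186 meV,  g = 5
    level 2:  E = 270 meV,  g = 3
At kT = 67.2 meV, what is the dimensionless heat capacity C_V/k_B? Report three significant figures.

0.591

Eᵢ/kT = 0.22321, 2.7679, 4.0179.
Z = Σ gᵢe^(−Eᵢ/kT) = 5·e^(−0.22321) + 5·e^(−2.7679) + 3·e^(−4.0179) = 3.9997 + 0.31397 + 0.053972 = 4.3676.
⟨E⟩ = 30.444 meV, ⟨E²⟩ = 3593.9 meV².
C_V/k_B = (⟨E²⟩ − ⟨E⟩²)/(kT)² = (3593.9 − 926.84)/4515.8 = 0.591.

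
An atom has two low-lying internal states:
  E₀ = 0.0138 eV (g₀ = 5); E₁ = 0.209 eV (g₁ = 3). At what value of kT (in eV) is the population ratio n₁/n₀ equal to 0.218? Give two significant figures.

0.19 eV

n₁/n₀ = (g₁/g₀) exp[−(E₁−E₀)/kT] = 0.218.
⇒ (E₁−E₀)/kT = ln((3/5)/0.218) = ln(2.752) = 1.012.
kT = 0.1952 eV / 1.012 = 0.19 eV.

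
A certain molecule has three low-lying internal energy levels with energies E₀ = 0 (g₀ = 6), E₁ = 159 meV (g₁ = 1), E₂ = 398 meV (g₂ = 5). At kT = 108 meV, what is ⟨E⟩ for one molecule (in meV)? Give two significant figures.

Eᵢ/kT = 0, 1.472, 3.685.
Z = Σ gᵢe^(−Eᵢ/kT) = 6·e^(−0) + 1·e^(−1.472) + 5·e^(−3.685) = 6.000 + 0.2295 + 0.1255 = 6.355.
⟨E⟩ = Σ Eᵢ gᵢe^(−Eᵢ/kT) / Z = (0·6.000 + 159·0.2295 + 398·0.1255) / 6.355 = 14 meV.

14 meV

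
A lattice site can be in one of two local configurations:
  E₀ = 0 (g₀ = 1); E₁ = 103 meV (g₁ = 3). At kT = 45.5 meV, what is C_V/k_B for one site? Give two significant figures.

Eᵢ/kT = 0, 2.264.
Z = Σ gᵢe^(−Eᵢ/kT) = 1·e^(−0) + 3·e^(−2.264) = 1.000 + 0.3118 = 1.312.
⟨E⟩ = 24.48 meV, ⟨E²⟩ = 2521 meV².
C_V/k_B = (⟨E²⟩ − ⟨E⟩²)/(kT)² = (2521 − 599.3)/2070 = 0.93.

0.93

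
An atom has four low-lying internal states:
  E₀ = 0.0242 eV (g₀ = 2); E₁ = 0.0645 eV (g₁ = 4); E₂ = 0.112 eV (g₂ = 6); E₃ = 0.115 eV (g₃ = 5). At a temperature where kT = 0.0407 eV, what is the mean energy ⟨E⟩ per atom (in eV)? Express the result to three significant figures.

Eᵢ/kT = 0.59459, 1.5848, 2.7518, 2.8256.
Z = Σ gᵢe^(−Eᵢ/kT) = 2·e^(−0.59459) + 4·e^(−1.5848) + 6·e^(−2.7518) + 5·e^(−2.8256) = 1.1036 + 0.81996 + 0.38288 + 0.29637 = 2.6028.
⟨E⟩ = Σ Eᵢ gᵢe^(−Eᵢ/kT) / Z = (0.0242·1.1036 + 0.0645·0.81996 + 0.112·0.38288 + 0.115·0.29637) / 2.6028 = 0.0602 eV.

0.0602 eV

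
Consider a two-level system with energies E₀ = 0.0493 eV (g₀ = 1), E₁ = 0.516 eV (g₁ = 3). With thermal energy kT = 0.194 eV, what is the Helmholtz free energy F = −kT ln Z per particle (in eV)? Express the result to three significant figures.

0.00284 eV

Eᵢ/kT = 0.25412, 2.6598.
Z = Σ gᵢe^(−Eᵢ/kT) = 1·e^(−0.25412) + 3·e^(−2.6598) = 0.77560 + 0.20989 = 0.98549.
F = −kT ln Z = −0.194 × ln(0.98549) = −0.194 × -0.014616 = 0.00284 eV.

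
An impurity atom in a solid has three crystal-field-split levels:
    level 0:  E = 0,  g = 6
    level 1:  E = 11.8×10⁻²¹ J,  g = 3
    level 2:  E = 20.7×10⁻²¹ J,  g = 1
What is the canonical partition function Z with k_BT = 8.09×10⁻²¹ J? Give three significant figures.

Eᵢ/kT = 0, 1.4586, 2.5587.
Z = Σ gᵢe^(−Eᵢ/kT) = 6·e^(−0) + 3·e^(−1.4586) + 1·e^(−2.5587) = 6.0000 + 0.69768 + 0.077405 = 6.7751.

Z = 6.78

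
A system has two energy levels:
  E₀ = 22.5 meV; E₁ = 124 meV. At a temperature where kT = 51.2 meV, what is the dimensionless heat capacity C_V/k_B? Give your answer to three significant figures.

0.418

Eᵢ/kT = 0.43945, 2.4219.
Z = Σ e^(−Eᵢ/kT) = e^(−0.43945) + e^(−2.4219) = 0.64439 + 0.088753 = 0.73314.
⟨E⟩ = 34.788 meV, ⟨E²⟩ = 2306.4 meV².
C_V/k_B = (⟨E²⟩ − ⟨E⟩²)/(kT)² = (2306.4 − 1210.2)/2621.4 = 0.418.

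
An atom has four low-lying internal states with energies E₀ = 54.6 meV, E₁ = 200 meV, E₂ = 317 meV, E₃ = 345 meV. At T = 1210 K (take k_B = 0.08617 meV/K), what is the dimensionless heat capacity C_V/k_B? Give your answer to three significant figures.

k_BT = 0.08617 × 1210 K = 104.27 meV.
Eᵢ/kT = 0.52364, 1.9181, 3.0402, 3.3087.
Z = Σ e^(−Eᵢ/kT) = e^(−0.52364) + e^(−1.9181) + e^(−3.0402) + e^(−3.3087) = 0.59236 + 0.14689 + 0.047825 + 0.036564 = 0.82364.
⟨E⟩ = 108.66 meV, ⟨E²⟩ = 20397 meV².
C_V/k_B = (⟨E²⟩ − ⟨E⟩²)/(kT)² = (20397 − 11807)/10872 = 0.790.

0.790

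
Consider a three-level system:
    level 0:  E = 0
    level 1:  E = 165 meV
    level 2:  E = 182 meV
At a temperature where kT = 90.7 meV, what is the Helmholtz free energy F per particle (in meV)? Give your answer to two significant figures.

-24 meV

Eᵢ/kT = 0, 1.819, 2.007.
Z = Σ e^(−Eᵢ/kT) = e^(−0) + e^(−1.819) + e^(−2.007) = 1.000 + 0.1622 + 0.1344 = 1.297.
F = −kT ln Z = −90.7 × ln(1.297) = −90.7 × 0.2601 = -24 meV.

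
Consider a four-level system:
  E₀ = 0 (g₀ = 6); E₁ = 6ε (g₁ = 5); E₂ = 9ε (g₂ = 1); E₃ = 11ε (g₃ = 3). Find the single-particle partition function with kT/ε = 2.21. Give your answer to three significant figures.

Eᵢ/kT = 0, 2.7149, 4.0724, 4.9774.
Z = Σ gᵢe^(−Eᵢ/kT) = 6·e^(−0) + 5·e^(−2.7149) + 1·e^(−4.0724) + 3·e^(−4.9774) = 6.0000 + 0.33106 + 0.017036 + 0.020676 = 6.3688.

Z = 6.37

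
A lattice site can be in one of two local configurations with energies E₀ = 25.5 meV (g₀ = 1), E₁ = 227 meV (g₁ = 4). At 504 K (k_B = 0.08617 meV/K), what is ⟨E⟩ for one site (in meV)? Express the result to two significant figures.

k_BT = 0.08617 × 504 K = 43.43 meV.
Eᵢ/kT = 0.5872, 5.227.
Z = Σ gᵢe^(−Eᵢ/kT) = 1·e^(−0.5872) + 4·e^(−5.227) = 0.5559 + 0.02148 = 0.5774.
⟨E⟩ = Σ Eᵢ gᵢe^(−Eᵢ/kT) / Z = (25.5·0.5559 + 227·0.02148) / 0.5774 = 33 meV.

33 meV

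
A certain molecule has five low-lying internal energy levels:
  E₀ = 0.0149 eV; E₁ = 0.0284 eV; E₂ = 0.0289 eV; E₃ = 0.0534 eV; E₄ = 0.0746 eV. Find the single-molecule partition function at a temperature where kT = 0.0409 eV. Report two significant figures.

Z = 2.1

Eᵢ/kT = 0.3643, 0.6944, 0.7066, 1.306, 1.824.
Z = Σ e^(−Eᵢ/kT) = e^(−0.3643) + e^(−0.6944) + e^(−0.7066) + e^(−1.306) + e^(−1.824) = 0.6947 + 0.4994 + 0.4933 + 0.2709 + 0.1614 = 2.120.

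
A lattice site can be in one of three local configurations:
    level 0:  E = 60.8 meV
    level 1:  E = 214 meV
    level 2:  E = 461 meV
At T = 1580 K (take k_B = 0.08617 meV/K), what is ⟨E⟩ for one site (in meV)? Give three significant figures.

112 meV

k_BT = 0.08617 × 1580 K = 136.15 meV.
Eᵢ/kT = 0.44657, 1.5718, 3.3860.
Z = Σ e^(−Eᵢ/kT) = e^(−0.44657) + e^(−1.5718) + e^(−3.3860) = 0.63982 + 0.20767 + 0.033844 = 0.88133.
⟨E⟩ = Σ Eᵢ e^(−Eᵢ/kT) / Z = (60.8·0.63982 + 214·0.20767 + 461·0.033844) / 0.88133 = 112 meV.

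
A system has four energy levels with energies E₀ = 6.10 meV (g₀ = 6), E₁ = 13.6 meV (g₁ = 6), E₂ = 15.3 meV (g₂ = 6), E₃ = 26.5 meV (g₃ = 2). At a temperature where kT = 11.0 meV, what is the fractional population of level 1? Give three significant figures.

0.254

Eᵢ/kT = 0.55455, 1.2364, 1.3909, 2.4091.
Z = Σ gᵢe^(−Eᵢ/kT) = 6·e^(−0.55455) + 6·e^(−1.2364) + 6·e^(−1.3909) + 2·e^(−2.4091) = 3.4460 + 1.7426 + 1.4931 + 0.17979 = 6.8615.
P₁ = g₁ e^(−E₁/kT) / Z = 1.7426/6.8615 = 0.254.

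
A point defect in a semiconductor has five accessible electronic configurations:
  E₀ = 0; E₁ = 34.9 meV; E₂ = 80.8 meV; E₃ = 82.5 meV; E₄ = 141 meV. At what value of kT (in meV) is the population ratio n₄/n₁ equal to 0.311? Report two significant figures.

n₄/n₁ = exp[−(E₄−E₁)/kT] = 0.311.
⇒ (E₄−E₁)/kT = ln(1/0.311) = ln(3.215) = 1.168.
kT = 106.1 meV / 1.168 = 91 meV.

91 meV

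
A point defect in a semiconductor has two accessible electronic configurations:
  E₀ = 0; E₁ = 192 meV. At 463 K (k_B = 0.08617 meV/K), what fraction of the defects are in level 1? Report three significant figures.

0.00806

k_BT = 0.08617 × 463 K = 39.897 meV.
Eᵢ/kT = 0, 4.8124.
Z = Σ e^(−Eᵢ/kT) = e^(−0) + e^(−4.8124) = 1.0000 + 0.0081283 = 1.0081.
P₁ = e^(−E₁/kT) / Z = 0.0081283/1.0081 = 0.00806.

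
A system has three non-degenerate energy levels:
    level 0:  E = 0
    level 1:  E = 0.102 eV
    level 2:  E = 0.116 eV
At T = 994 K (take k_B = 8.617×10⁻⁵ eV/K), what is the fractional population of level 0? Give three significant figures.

k_BT = 8.617×10⁻⁵ × 994 K = 0.085653 eV.
Eᵢ/kT = 0, 1.1909, 1.3543.
Z = Σ e^(−Eᵢ/kT) = e^(−0) + e^(−1.1909) + e^(−1.3543) = 1.0000 + 0.30395 + 0.25813 = 1.5621.
P₀ = e^(−E₀/kT) / Z = 1.0000/1.5621 = 0.640.

0.640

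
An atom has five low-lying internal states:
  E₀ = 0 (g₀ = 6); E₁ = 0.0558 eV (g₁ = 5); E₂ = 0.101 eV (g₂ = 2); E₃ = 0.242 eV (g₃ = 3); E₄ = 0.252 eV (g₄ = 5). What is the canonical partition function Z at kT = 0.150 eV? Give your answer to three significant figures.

Z = 12.0

Eᵢ/kT = 0, 0.37200, 0.67333, 1.6133, 1.6800.
Z = Σ gᵢe^(−Eᵢ/kT) = 6·e^(−0) + 5·e^(−0.37200) + 2·e^(−0.67333) + 3·e^(−1.6133) + 5·e^(−1.6800) = 6.0000 + 3.4468 + 1.0200 + 0.59769 + 0.93187 = 11.996.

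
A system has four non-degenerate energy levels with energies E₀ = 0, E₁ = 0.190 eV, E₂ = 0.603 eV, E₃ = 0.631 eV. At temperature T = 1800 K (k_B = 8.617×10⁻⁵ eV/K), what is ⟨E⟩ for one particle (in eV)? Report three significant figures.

k_BT = 8.617×10⁻⁵ × 1800 K = 0.15511 eV.
Eᵢ/kT = 0, 1.2249, 3.8876, 4.0681.
Z = Σ e^(−Eᵢ/kT) = e^(−0) + e^(−1.2249) + e^(−3.8876) + e^(−4.0681) = 1.0000 + 0.29379 + 0.020494 + 0.017110 = 1.3314.
⟨E⟩ = Σ Eᵢ e^(−Eᵢ/kT) / Z = (0·1.0000 + 0.190·0.29379 + 0.603·0.020494 + 0.631·0.017110) / 1.3314 = 0.0593 eV.

0.0593 eV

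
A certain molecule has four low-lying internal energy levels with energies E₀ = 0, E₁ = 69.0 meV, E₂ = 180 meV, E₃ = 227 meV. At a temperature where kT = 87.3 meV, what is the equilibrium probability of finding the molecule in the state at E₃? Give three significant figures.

Eᵢ/kT = 0, 0.79038, 2.0619, 2.6002.
Z = Σ e^(−Eᵢ/kT) = e^(−0) + e^(−0.79038) + e^(−2.0619) + e^(−2.6002) = 1.0000 + 0.45367 + 0.12721 + 0.074259 = 1.6551.
P₃ = e^(−E₃/kT) / Z = 0.074259/1.6551 = 0.0449.

0.0449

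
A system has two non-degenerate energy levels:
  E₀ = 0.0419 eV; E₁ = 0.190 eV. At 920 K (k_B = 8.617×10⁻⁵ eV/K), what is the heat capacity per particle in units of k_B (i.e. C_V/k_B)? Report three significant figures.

0.404

k_BT = 8.617×10⁻⁵ × 920 K = 0.079276 eV.
Eᵢ/kT = 0.52853, 2.3967.
Z = Σ e^(−Eᵢ/kT) = e^(−0.52853) + e^(−2.3967) = 0.58947 + 0.091018 = 0.68049.
⟨E⟩ = 0.061709 eV, ⟨E²⟩ = 0.0063493 eV².
C_V/k_B = (⟨E²⟩ − ⟨E⟩²)/(kT)² = (0.0063493 − 0.0038080)/0.0062847 = 0.404.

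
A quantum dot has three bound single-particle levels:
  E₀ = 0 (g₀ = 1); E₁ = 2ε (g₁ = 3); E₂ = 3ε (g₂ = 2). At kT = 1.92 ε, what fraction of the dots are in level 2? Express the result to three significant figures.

0.169

Eᵢ/kT = 0, 1.0417, 1.5625.
Z = Σ gᵢe^(−Eᵢ/kT) = 1·e^(−0) + 3·e^(−1.0417) + 2·e^(−1.5625) = 1.0000 + 1.0586 + 0.41922 = 2.4778.
P₂ = g₂ e^(−E₂/kT) / Z = 0.41922/2.4778 = 0.169.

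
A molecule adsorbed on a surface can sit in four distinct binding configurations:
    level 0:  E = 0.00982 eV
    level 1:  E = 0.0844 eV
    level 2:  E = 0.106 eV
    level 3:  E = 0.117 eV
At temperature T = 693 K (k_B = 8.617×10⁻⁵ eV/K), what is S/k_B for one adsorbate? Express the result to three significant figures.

1.09

k_BT = 8.617×10⁻⁵ × 693 K = 0.059716 eV.
Eᵢ/kT = 0.16445, 1.4134, 1.7751, 1.9593.
Z = Σ e^(−Eᵢ/kT) = e^(−0.16445) + e^(−1.4134) + e^(−1.7751) + e^(−1.9593) = 0.84836 + 0.24331 + 0.16947 + 0.14096 = 1.4021.
⟨E⟩ = Σ EᵢPᵢ = 0.045163 eV.
S/k_B = ln Z + ⟨E⟩/kT = ln(1.4021) + 0.045163/0.059716 = 0.33797 + 0.75630 = 1.09.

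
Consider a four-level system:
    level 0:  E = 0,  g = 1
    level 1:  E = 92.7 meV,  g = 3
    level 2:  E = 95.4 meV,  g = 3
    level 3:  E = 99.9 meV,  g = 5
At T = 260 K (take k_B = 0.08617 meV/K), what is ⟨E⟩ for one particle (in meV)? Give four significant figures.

12.43 meV

k_BT = 0.08617 × 260 K = 22.4042 meV.
Eᵢ/kT = 0, 4.13762, 4.25813, 4.45899.
Z = Σ gᵢe^(−Eᵢ/kT) = 1·e^(−0) + 3·e^(−4.13762) + 3·e^(−4.25813) + 5·e^(−4.45899) = 1.00000 + 0.0478824 + 0.0424462 + 0.0578702 = 1.14820.
⟨E⟩ = Σ Eᵢ gᵢe^(−Eᵢ/kT) / Z = (0·1.00000 + 92.7·0.0478824 + 95.4·0.0424462 + 99.9·0.0578702) / 1.14820 = 12.43 meV.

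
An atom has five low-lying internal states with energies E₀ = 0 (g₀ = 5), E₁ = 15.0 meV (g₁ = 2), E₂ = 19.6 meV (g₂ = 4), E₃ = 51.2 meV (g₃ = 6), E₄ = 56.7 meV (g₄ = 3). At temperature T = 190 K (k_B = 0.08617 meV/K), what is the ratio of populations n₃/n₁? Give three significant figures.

k_BT = 0.08617 × 190 K = 16.372 meV.
n₃/n₁ = (g₃/g₁) exp[−(E₃−E₁)/kT] = (6/2) × exp(−(36.2 meV)/(16.372 meV)) = (6/2) × exp(-2.2111) = 0.329.

0.329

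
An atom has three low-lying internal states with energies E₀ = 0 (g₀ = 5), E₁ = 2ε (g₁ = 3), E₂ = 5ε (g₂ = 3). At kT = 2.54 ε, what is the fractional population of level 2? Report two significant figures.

Eᵢ/kT = 0, 0.7874, 1.969.
Z = Σ gᵢe^(−Eᵢ/kT) = 5·e^(−0) + 3·e^(−0.7874) + 3·e^(−1.969) = 5.000 + 1.365 + 0.4188 = 6.784.
P₂ = g₂ e^(−E₂/kT) / Z = 0.4188/6.784 = 0.062.

0.062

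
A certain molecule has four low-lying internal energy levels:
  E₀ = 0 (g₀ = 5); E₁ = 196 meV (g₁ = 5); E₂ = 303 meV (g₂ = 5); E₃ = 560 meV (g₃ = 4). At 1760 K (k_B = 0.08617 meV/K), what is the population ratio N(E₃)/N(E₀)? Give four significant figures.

k_BT = 0.08617 × 1760 K = 151.659 meV.
n₃/n₀ = (g₃/g₀) exp[−(E₃−E₀)/kT] = (4/5) × exp(−(560 meV)/(151.659 meV)) = (4/5) × exp(-3.69249) = 0.01993.

0.01993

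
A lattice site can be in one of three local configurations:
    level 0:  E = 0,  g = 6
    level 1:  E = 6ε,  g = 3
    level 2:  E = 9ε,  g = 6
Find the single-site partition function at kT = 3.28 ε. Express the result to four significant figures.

Eᵢ/kT = 0, 1.82927, 2.74390.
Z = Σ gᵢe^(−Eᵢ/kT) = 6·e^(−0) + 3·e^(−1.82927) + 6·e^(−2.74390) = 6.00000 + 0.481592 + 0.385914 = 6.86751.

Z = 6.868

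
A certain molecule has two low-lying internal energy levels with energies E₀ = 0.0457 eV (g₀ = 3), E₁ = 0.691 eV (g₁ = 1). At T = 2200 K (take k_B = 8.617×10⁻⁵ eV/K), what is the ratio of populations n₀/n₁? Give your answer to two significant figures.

k_BT = 8.617×10⁻⁵ × 2200 K = 0.1896 eV.
n₀/n₁ = (g₀/g₁) exp[−(E₀−E₁)/kT] = (3/1) × exp(−(-0.6453 eV)/(0.1896 eV)) = (3/1) × exp(3.403) = 90.

90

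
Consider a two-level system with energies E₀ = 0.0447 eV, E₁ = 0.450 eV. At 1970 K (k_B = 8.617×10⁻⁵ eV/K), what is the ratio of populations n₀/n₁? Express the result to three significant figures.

k_BT = 8.617×10⁻⁵ × 1970 K = 0.16975 eV.
n₀/n₁ = exp[−(E₀−E₁)/kT] = exp(−(-0.4053 eV)/(0.16975 eV)) = exp(2.3876) = 10.9.

10.9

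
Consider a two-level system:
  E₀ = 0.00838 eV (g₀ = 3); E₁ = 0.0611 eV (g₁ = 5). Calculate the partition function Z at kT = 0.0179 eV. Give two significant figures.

Eᵢ/kT = 0.4682, 3.413.
Z = Σ gᵢe^(−Eᵢ/kT) = 3·e^(−0.4682) + 5·e^(−3.413) = 1.878 + 0.1647 = 2.043.

Z = 2.0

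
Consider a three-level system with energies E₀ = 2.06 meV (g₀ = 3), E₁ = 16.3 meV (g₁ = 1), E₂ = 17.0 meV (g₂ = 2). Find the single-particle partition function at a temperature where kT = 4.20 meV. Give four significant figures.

Z = 1.893

Eᵢ/kT = 0.490476, 3.88095, 4.04762.
Z = Σ gᵢe^(−Eᵢ/kT) = 3·e^(−0.490476) + 1·e^(−3.88095) + 2·e^(−4.04762) = 1.83700 + 0.0206312 + 0.0349278 = 1.89256.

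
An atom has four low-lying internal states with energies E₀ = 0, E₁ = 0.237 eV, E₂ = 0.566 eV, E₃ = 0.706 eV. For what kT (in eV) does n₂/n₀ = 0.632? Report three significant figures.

n₂/n₀ = exp[−(E₂−E₀)/kT] = 0.632.
⇒ (E₂−E₀)/kT = ln(1/0.632) = ln(1.5823) = 0.45888.
kT = 0.566 eV / 0.45888 = 1.23 eV.

1.23 eV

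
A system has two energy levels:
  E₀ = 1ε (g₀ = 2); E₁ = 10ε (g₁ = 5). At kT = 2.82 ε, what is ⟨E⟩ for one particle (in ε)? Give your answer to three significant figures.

1.84 ε

Eᵢ/kT = 0.35461, 3.5461.
Z = Σ gᵢe^(−Eᵢ/kT) = 2·e^(−0.35461) + 5·e^(−3.5461) = 1.4029 + 0.14418 = 1.5471.
⟨E⟩ = Σ Eᵢ gᵢe^(−Eᵢ/kT) / Z = (1·1.4029 + 10·0.14418) / 1.5471 = 1.84 ε.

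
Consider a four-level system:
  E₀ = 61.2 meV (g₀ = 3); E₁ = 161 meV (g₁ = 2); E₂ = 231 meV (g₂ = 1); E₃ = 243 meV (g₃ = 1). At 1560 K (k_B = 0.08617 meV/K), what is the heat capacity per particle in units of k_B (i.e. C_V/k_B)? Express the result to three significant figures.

0.223

k_BT = 0.08617 × 1560 K = 134.43 meV.
Eᵢ/kT = 0.45526, 1.1976, 1.7184, 1.8076.
Z = Σ gᵢe^(−Eᵢ/kT) = 3·e^(−0.45526) + 2·e^(−1.1976) + 1·e^(−1.7184) + 1·e^(−1.8076) = 1.9028 + 0.60384 + 0.17935 + 0.16405 = 2.8500.
⟨E⟩ = 103.50 meV, ⟨E²⟩ = 14750 meV².
C_V/k_B = (⟨E²⟩ − ⟨E⟩²)/(kT)² = (14750 − 10712)/18071 = 0.223.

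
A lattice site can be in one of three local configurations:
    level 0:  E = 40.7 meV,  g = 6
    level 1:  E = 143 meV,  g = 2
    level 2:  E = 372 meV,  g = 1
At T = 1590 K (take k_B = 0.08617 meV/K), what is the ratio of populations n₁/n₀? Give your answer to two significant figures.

k_BT = 0.08617 × 1590 K = 137.0 meV.
n₁/n₀ = (g₁/g₀) exp[−(E₁−E₀)/kT] = (2/6) × exp(−(102.3 meV)/(137.0 meV)) = (2/6) × exp(-0.7467) = 0.16.

0.16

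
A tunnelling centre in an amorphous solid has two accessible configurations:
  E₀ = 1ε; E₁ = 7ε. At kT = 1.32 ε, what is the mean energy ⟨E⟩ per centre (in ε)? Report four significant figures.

Eᵢ/kT = 0.757576, 5.30303.
Z = Σ e^(−Eᵢ/kT) = e^(−0.757576) + e^(−5.30303) = 0.468801 + 0.00497649 = 0.473777.
⟨E⟩ = Σ Eᵢ e^(−Eᵢ/kT) / Z = (1·0.468801 + 7·0.00497649) / 0.473777 = 1.063 ε.

1.063 ε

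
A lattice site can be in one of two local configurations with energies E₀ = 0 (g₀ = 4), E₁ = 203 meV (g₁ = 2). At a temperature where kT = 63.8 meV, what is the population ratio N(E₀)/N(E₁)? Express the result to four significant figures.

n₀/n₁ = (g₀/g₁) exp[−(E₀−E₁)/kT] = (4/2) × exp(−(-203 meV)/(63.8 meV)) = (4/2) × exp(3.18182) = 48.18.

48.18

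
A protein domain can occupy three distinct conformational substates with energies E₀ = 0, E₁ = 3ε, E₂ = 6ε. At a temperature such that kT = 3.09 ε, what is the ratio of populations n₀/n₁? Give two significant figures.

2.6

n₀/n₁ = exp[−(E₀−E₁)/kT] = exp(−(-3ε)/(3.09ε)) = exp(0.9709) = 2.6.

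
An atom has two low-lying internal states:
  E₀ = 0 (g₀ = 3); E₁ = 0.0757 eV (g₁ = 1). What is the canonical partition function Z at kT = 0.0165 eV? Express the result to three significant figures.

Eᵢ/kT = 0, 4.5879.
Z = Σ gᵢe^(−Eᵢ/kT) = 3·e^(−0) + 1·e^(−4.5879) = 3.0000 + 0.010174 = 3.0102.

Z = 3.01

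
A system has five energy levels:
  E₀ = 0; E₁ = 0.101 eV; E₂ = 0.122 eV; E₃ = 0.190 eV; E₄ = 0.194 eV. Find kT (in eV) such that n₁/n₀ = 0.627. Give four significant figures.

0.2164 eV

n₁/n₀ = exp[−(E₁−E₀)/kT] = 0.627.
⇒ (E₁−E₀)/kT = ln(1/0.627) = ln(1.59490) = 0.466811.
kT = 0.101 eV / 0.466811 = 0.2164 eV.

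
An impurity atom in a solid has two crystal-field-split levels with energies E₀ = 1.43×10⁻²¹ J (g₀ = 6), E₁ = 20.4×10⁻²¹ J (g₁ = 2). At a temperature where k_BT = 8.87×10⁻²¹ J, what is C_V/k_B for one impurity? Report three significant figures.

0.166

Eᵢ/kT = 0.16122, 2.2999.
Z = Σ gᵢe^(−Eᵢ/kT) = 6·e^(−0.16122) + 2·e^(−2.2999) = 5.1066 + 0.20054 = 5.3071.
⟨E⟩ = 2.1468, ⟨E²⟩ = 17.693.
C_V/k_B = (⟨E²⟩ − ⟨E⟩²)/(kT)² = (17.693 − 4.6088)/78.677 = 0.166.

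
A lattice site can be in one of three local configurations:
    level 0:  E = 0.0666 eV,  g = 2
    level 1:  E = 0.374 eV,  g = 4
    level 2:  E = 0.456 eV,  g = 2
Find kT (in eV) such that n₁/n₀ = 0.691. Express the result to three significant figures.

0.289 eV

n₁/n₀ = (g₁/g₀) exp[−(E₁−E₀)/kT] = 0.691.
⇒ (E₁−E₀)/kT = ln((4/2)/0.691) = ln(2.8944) = 1.0628.
kT = 0.3074 eV / 1.0628 = 0.289 eV.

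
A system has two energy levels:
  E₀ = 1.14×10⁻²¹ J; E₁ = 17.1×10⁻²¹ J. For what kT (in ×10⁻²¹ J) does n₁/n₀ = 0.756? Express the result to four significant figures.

57.06 ×10⁻²¹ J

n₁/n₀ = exp[−(E₁−E₀)/kT] = 0.756.
⇒ (E₁−E₀)/kT = ln(1/0.756) = ln(1.32275) = 0.279713.
kT = 15.96 ×10⁻²¹ J / 0.279713 = 57.06 ×10⁻²¹ J.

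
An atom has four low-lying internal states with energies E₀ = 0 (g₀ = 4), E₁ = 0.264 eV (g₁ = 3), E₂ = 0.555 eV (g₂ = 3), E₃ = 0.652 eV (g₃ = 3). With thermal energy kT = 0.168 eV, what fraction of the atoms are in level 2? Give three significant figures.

Eᵢ/kT = 0, 1.5714, 3.3036, 3.8810.
Z = Σ gᵢe^(−Eᵢ/kT) = 4·e^(−0) + 3·e^(−1.5714) + 3·e^(−3.3036) + 3·e^(−3.8810) = 4.0000 + 0.62326 + 0.11025 + 0.061891 = 4.7954.
P₂ = g₂ e^(−E₂/kT) / Z = 0.11025/4.7954 = 0.0230.

0.0230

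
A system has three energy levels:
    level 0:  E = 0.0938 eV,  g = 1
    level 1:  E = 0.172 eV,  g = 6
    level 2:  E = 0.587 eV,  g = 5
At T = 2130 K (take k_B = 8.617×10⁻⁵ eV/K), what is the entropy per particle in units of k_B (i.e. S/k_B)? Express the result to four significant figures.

k_BT = 8.617×10⁻⁵ × 2130 K = 0.183542 eV.
Eᵢ/kT = 0.511055, 0.937115, 3.19818.
Z = Σ gᵢe^(−Eᵢ/kT) = 1·e^(−0.511055) + 6·e^(−0.937115) + 5·e^(−3.19818) = 0.599862 + 2.35054 + 0.204182 = 3.15458.
⟨E⟩ = Σ EᵢPᵢ = 0.183991 eV.
S/k_B = ln Z + ⟨E⟩/kT = ln(3.15458) + 0.183991/0.183542 = 1.14886 + 1.00245 = 2.151.

2.151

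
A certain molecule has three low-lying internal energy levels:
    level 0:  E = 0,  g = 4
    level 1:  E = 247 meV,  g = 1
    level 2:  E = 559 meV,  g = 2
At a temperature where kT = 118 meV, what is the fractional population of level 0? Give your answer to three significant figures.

Eᵢ/kT = 0, 2.0932, 4.7373.
Z = Σ gᵢe^(−Eᵢ/kT) = 4·e^(−0) + 1·e^(−2.0932) + 2·e^(−4.7373) = 4.0000 + 0.12329 + 0.017525 = 4.1408.
P₀ = g₀ e^(−E₀/kT) / Z = 4.0000/4.1408 = 0.966.

0.966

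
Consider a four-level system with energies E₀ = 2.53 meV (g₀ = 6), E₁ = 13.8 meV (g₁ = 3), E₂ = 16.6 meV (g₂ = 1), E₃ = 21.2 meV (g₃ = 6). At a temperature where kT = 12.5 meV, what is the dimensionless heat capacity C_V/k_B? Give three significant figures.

0.343

Eᵢ/kT = 0.20240, 1.1040, 1.3280, 1.6960.
Z = Σ gᵢe^(−Eᵢ/kT) = 6·e^(−0.20240) + 3·e^(−1.1040) + 1·e^(−1.3280) + 6·e^(−1.6960) = 4.9006 + 0.99463 + 0.26501 + 1.1005 = 7.2607.
⟨E⟩ = 7.4172 meV, ⟨E²⟩ = 108.59 meV².
C_V/k_B = (⟨E²⟩ − ⟨E⟩²)/(kT)² = (108.59 − 55.015)/156.25 = 0.343.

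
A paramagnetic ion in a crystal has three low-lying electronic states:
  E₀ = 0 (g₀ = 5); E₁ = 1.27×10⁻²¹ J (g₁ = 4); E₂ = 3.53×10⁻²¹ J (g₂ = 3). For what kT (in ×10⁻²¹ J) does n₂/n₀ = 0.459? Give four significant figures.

13.18 ×10⁻²¹ J

n₂/n₀ = (g₂/g₀) exp[−(E₂−E₀)/kT] = 0.459.
⇒ (E₂−E₀)/kT = ln((3/5)/0.459) = ln(1.30719) = 0.267880.
kT = 3.53 ×10⁻²¹ J / 0.267880 = 13.18 ×10⁻²¹ J.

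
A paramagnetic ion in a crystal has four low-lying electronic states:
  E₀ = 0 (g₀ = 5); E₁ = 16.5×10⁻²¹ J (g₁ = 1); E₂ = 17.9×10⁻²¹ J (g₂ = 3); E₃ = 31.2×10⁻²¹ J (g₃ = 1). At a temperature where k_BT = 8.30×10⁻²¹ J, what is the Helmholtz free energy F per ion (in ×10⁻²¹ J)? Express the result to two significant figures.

-14 ×10⁻²¹ J

Eᵢ/kT = 0, 1.988, 2.157, 3.759.
Z = Σ gᵢe^(−Eᵢ/kT) = 5·e^(−0) + 1·e^(−1.988) + 3·e^(−2.157) + 1·e^(−3.759) = 5.000 + 0.1370 + 0.3470 + 0.02331 = 5.507.
F = −kT ln Z = −8.30 × ln(5.507) = −8.30 × 1.706 = -14 ×10⁻²¹ J.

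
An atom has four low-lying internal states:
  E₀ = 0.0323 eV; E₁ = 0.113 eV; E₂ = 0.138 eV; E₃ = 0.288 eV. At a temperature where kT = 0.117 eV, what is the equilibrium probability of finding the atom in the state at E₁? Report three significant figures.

0.248

Eᵢ/kT = 0.27607, 0.96581, 1.1795, 2.4615.
Z = Σ e^(−Eᵢ/kT) = e^(−0.27607) + e^(−0.96581) + e^(−1.1795) + e^(−2.4615) = 0.75876 + 0.38067 + 0.30743 + 0.085307 = 1.5322.
P₁ = e^(−E₁/kT) / Z = 0.38067/1.5322 = 0.248.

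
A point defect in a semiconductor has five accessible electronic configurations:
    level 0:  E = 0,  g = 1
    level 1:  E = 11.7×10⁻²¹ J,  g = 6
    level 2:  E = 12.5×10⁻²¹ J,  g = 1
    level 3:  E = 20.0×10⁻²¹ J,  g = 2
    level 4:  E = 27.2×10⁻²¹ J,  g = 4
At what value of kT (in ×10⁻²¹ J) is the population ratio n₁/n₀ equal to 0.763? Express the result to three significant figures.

5.67 ×10⁻²¹ J

n₁/n₀ = (g₁/g₀) exp[−(E₁−E₀)/kT] = 0.763.
⇒ (E₁−E₀)/kT = ln((6/1)/0.763) = ln(7.8637) = 2.0623.
kT = 11.7 ×10⁻²¹ J / 2.0623 = 5.67 ×10⁻²¹ J.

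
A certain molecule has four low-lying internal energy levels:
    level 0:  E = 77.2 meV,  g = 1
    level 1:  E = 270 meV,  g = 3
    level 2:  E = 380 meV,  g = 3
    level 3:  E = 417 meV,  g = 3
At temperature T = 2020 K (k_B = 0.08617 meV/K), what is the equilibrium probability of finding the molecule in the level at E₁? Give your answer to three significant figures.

k_BT = 0.08617 × 2020 K = 174.06 meV.
Eᵢ/kT = 0.44353, 1.5512, 2.1832, 2.3957.
Z = Σ gᵢe^(−Eᵢ/kT) = 1·e^(−0.44353) + 3·e^(−1.5512) + 3·e^(−2.1832) + 3·e^(−2.3957) = 0.64177 + 0.63598 + 0.33804 + 0.27333 = 1.8891.
P₁ = g₁ e^(−E₁/kT) / Z = 0.63598/1.8891 = 0.337.

0.337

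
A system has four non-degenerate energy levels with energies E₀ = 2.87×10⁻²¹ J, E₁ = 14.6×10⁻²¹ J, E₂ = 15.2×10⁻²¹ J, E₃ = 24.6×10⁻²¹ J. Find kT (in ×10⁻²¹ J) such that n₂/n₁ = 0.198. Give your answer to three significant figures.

0.370 ×10⁻²¹ J

n₂/n₁ = exp[−(E₂−E₁)/kT] = 0.198.
⇒ (E₂−E₁)/kT = ln(1/0.198) = ln(5.0505) = 1.6195.
kT = 0.6 ×10⁻²¹ J / 1.6195 = 0.370 ×10⁻²¹ J.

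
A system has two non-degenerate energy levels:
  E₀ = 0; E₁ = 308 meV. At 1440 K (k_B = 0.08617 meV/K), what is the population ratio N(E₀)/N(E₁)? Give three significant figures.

k_BT = 0.08617 × 1440 K = 124.08 meV.
n₀/n₁ = exp[−(E₀−E₁)/kT] = exp(−(-308 meV)/(124.08 meV)) = exp(2.4823) = 12.0.

12.0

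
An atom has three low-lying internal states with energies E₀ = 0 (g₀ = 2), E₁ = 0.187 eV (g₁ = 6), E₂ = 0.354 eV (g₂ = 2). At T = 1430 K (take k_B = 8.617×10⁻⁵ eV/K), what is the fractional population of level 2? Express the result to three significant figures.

k_BT = 8.617×10⁻⁵ × 1430 K = 0.12322 eV.
Eᵢ/kT = 0, 1.5176, 2.8729.
Z = Σ gᵢe^(−Eᵢ/kT) = 2·e^(−0) + 6·e^(−1.5176) + 2·e^(−2.8729) = 2.0000 + 1.3154 + 0.11307 = 3.4285.
P₂ = g₂ e^(−E₂/kT) / Z = 0.11307/3.4285 = 0.0330.

0.0330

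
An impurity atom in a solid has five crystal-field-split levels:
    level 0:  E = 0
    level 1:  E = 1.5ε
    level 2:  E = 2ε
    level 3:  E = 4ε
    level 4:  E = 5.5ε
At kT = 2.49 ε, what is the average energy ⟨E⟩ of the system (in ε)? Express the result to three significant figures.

1.35 ε

Eᵢ/kT = 0, 0.60241, 0.80321, 1.6064, 2.2088.
Z = Σ e^(−Eᵢ/kT) = e^(−0) + e^(−0.60241) + e^(−0.80321) + e^(−1.6064) + e^(−2.2088) = 1.0000 + 0.54749 + 0.44789 + 0.20061 + 0.10983 = 2.3058.
⟨E⟩ = Σ Eᵢ e^(−Eᵢ/kT) / Z = (0·1.0000 + 1.5·0.54749 + 2·0.44789 + 4·0.20061 + 5.5·0.10983) / 2.3058 = 1.35 ε.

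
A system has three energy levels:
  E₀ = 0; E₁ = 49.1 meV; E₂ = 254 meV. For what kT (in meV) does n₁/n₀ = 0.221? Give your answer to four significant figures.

n₁/n₀ = exp[−(E₁−E₀)/kT] = 0.221.
⇒ (E₁−E₀)/kT = ln(1/0.221) = ln(4.52489) = 1.50959.
kT = 49.1 meV / 1.50959 = 32.53 meV.

32.53 meV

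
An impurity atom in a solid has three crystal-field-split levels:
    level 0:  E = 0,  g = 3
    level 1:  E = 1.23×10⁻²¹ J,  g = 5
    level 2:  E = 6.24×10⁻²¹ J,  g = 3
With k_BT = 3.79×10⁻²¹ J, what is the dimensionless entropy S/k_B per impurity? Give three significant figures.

Eᵢ/kT = 0, 0.32454, 1.6464.
Z = Σ gᵢe^(−Eᵢ/kT) = 3·e^(−0) + 5·e^(−0.32454) + 3·e^(−1.6464) = 3.0000 + 3.6143 + 0.57823 = 7.1925.
⟨E⟩ = Σ EᵢPᵢ = 1.1197 ×10⁻²¹ J.
S/k_B = ln Z + ⟨E⟩/kT = ln(7.1925) + 1.1197/3.79 = 1.9730 + 0.29544 = 2.27.

2.27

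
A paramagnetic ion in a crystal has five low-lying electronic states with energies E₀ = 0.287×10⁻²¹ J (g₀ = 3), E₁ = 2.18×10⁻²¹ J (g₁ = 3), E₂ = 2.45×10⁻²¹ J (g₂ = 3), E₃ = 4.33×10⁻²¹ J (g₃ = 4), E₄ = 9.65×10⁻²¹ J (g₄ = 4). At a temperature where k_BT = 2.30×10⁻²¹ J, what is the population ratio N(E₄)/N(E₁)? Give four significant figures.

0.05181

n₄/n₁ = (g₄/g₁) exp[−(E₄−E₁)/kT] = (4/3) × exp(−(7.47 ×10⁻²¹ J)/(2.30 ×10⁻²¹ J)) = (4/3) × exp(-3.24783) = 0.05181.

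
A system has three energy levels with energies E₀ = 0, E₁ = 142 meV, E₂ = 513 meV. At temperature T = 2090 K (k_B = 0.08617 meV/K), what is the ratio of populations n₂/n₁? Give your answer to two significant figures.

0.13

k_BT = 0.08617 × 2090 K = 180.1 meV.
n₂/n₁ = exp[−(E₂−E₁)/kT] = exp(−(371 meV)/(180.1 meV)) = exp(-2.060) = 0.13.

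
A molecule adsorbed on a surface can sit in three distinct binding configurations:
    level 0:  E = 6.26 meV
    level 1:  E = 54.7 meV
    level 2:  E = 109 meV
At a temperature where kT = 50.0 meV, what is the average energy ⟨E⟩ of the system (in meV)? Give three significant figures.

Eᵢ/kT = 0.12520, 1.0940, 2.1800.
Z = Σ e^(−Eᵢ/kT) = e^(−0.12520) + e^(−1.0940) + e^(−2.1800) = 0.88232 + 0.33487 + 0.11304 = 1.3302.
⟨E⟩ = Σ Eᵢ e^(−Eᵢ/kT) / Z = (6.26·0.88232 + 54.7·0.33487 + 109·0.11304) / 1.3302 = 27.2 meV.

27.2 meV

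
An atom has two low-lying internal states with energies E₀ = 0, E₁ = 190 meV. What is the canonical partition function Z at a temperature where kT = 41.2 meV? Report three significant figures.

Z = 1.01

Eᵢ/kT = 0, 4.6117.
Z = Σ e^(−Eᵢ/kT) = e^(−0) + e^(−4.6117) = 1.0000 + 0.0099349 = 1.0099.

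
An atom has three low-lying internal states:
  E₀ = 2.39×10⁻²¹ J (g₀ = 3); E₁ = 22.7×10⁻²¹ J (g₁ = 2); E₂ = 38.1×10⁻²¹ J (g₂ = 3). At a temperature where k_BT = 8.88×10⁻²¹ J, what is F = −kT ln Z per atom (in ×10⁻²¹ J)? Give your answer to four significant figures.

Eᵢ/kT = 0.269144, 2.55631, 4.29054.
Z = Σ gᵢe^(−Eᵢ/kT) = 3·e^(−0.269144) + 2·e^(−2.55631) + 3·e^(−4.29054) = 2.29210 + 0.155181 + 0.0410926 = 2.48837.
F = −kT ln Z = −8.88 × ln(2.48837) = −8.88 × 0.911628 = -8.095 ×10⁻²¹ J.

-8.095 ×10⁻²¹ J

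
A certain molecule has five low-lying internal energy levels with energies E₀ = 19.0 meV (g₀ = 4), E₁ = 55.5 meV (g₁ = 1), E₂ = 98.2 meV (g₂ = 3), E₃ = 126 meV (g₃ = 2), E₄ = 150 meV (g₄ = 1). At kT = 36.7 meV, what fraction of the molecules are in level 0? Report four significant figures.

Eᵢ/kT = 0.517711, 1.51226, 2.67575, 3.43324, 4.08719.
Z = Σ gᵢe^(−Eᵢ/kT) = 4·e^(−0.517711) + 1·e^(−1.51226) + 3·e^(−2.67575) + 2·e^(−3.43324) + 1·e^(−4.08719) = 2.38353 + 0.220411 + 0.206566 + 0.0645644 + 0.0167863 = 2.89186.
P₀ = g₀ e^(−E₀/kT) / Z = 2.38353/2.89186 = 0.8242.

0.8242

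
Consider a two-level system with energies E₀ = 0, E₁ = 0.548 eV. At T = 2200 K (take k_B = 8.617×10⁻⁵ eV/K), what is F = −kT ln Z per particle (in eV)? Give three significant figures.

k_BT = 8.617×10⁻⁵ × 2200 K = 0.18957 eV.
Eᵢ/kT = 0, 2.8908.
Z = Σ e^(−Eᵢ/kT) = e^(−0) + e^(−2.8908) = 1.0000 + 0.055532 = 1.0555.
F = −kT ln Z = −0.18957 × ln(1.0555) = −0.18957 × 0.054015 = -0.0102 eV.

-0.0102 eV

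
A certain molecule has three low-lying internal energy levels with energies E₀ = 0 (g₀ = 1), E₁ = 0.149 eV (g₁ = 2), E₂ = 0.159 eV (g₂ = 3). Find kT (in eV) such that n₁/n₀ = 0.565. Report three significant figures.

n₁/n₀ = (g₁/g₀) exp[−(E₁−E₀)/kT] = 0.565.
⇒ (E₁−E₀)/kT = ln((2/1)/0.565) = ln(3.5398) = 1.2641.
kT = 0.149 eV / 1.2641 = 0.118 eV.

0.118 eV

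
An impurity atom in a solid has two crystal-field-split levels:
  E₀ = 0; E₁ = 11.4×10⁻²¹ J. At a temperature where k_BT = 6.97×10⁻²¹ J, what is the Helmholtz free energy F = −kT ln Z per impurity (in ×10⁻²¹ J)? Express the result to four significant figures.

-1.241 ×10⁻²¹ J

Eᵢ/kT = 0, 1.63558.
Z = Σ e^(−Eᵢ/kT) = e^(−0) + e^(−1.63558) = 1.00000 + 0.194839 = 1.19484.
F = −kT ln Z = −6.97 × ln(1.19484) = −6.97 × 0.178012 = -1.241 ×10⁻²¹ J.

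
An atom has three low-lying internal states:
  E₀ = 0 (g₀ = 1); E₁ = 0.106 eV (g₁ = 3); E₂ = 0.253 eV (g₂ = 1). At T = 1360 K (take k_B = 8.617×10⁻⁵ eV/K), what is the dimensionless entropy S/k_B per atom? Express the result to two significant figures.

1.4

k_BT = 8.617×10⁻⁵ × 1360 K = 0.1172 eV.
Eᵢ/kT = 0, 0.9044, 2.159.
Z = Σ gᵢe^(−Eᵢ/kT) = 1·e^(−0) + 3·e^(−0.9044) + 1·e^(−2.159) = 1.000 + 1.214 + 0.1154 = 2.329.
⟨E⟩ = Σ EᵢPᵢ = 0.06779 eV.
S/k_B = ln Z + ⟨E⟩/kT = ln(2.329) + 0.06779/0.1172 = 0.8454 + 0.5784 = 1.4.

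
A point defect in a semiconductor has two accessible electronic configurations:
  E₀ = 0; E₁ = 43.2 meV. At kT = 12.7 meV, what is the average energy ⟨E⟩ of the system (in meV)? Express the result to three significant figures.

1.39 meV

Eᵢ/kT = 0, 3.4016.
Z = Σ e^(−Eᵢ/kT) = e^(−0) + e^(−3.4016) = 1.0000 + 0.033320 = 1.0333.
⟨E⟩ = Σ Eᵢ e^(−Eᵢ/kT) / Z = (0·1.0000 + 43.2·0.033320) / 1.0333 = 1.39 meV.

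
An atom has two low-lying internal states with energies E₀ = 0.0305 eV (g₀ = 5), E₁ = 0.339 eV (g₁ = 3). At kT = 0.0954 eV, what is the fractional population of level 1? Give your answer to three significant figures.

Eᵢ/kT = 0.31971, 3.5535.
Z = Σ gᵢe^(−Eᵢ/kT) = 5·e^(−0.31971) + 3·e^(−3.5535) = 3.6318 + 0.085873 = 3.7177.
P₁ = g₁ e^(−E₁/kT) / Z = 0.085873/3.7177 = 0.0231.

0.0231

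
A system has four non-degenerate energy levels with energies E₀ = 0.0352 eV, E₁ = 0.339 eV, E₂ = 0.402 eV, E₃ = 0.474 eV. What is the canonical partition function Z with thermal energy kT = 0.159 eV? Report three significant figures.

Z = 1.05

Eᵢ/kT = 0.22138, 2.1321, 2.5283, 2.9811.
Z = Σ e^(−Eᵢ/kT) = e^(−0.22138) + e^(−2.1321) + e^(−2.5283) + e^(−2.9811) = 0.80141 + 0.11859 + 0.079795 + 0.050737 = 1.0505.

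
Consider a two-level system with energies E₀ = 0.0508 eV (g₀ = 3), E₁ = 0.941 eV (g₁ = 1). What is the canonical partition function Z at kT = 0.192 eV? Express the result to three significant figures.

Eᵢ/kT = 0.26458, 4.9010.
Z = Σ gᵢe^(−Eᵢ/kT) = 3·e^(−0.26458) + 1·e^(−4.9010) = 2.3026 + 0.0074391 = 2.3100.

Z = 2.31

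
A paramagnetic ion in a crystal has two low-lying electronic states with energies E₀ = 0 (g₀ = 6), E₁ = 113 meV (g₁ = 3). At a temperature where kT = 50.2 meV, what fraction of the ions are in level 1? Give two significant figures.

0.050

Eᵢ/kT = 0, 2.251.
Z = Σ gᵢe^(−Eᵢ/kT) = 6·e^(−0) + 3·e^(−2.251) = 6.000 + 0.3159 = 6.316.
P₁ = g₁ e^(−E₁/kT) / Z = 0.3159/6.316 = 0.050.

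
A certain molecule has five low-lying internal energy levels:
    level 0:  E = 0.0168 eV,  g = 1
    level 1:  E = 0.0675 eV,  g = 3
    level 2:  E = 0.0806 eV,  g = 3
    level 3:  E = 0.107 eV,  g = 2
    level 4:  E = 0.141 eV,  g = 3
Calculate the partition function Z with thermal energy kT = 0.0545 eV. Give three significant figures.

Z = 2.79

Eᵢ/kT = 0.30826, 1.2385, 1.4789, 1.9633, 2.5872.
Z = Σ gᵢe^(−Eᵢ/kT) = 1·e^(−0.30826) + 3·e^(−1.2385) + 3·e^(−1.4789) + 2·e^(−1.9633) + 3·e^(−2.5872) = 0.73472 + 0.86946 + 0.68366 + 0.28079 + 0.22569 = 2.7943.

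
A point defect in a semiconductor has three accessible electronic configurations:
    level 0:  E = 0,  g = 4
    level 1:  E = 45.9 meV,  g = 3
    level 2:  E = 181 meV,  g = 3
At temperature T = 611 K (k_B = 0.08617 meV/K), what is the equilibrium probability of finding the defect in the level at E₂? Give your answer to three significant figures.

0.0180

k_BT = 0.08617 × 611 K = 52.650 meV.
Eᵢ/kT = 0, 0.87179, 3.4378.
Z = Σ gᵢe^(−Eᵢ/kT) = 4·e^(−0) + 3·e^(−0.87179) + 3·e^(−3.4378) = 4.0000 + 1.2546 + 0.096406 = 5.3510.
P₂ = g₂ e^(−E₂/kT) / Z = 0.096406/5.3510 = 0.0180.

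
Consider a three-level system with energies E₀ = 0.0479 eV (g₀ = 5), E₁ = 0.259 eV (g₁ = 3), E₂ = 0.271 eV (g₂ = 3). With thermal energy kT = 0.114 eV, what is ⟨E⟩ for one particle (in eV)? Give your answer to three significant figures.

Eᵢ/kT = 0.42018, 2.2719, 2.3772.
Z = Σ gᵢe^(−Eᵢ/kT) = 5·e^(−0.42018) + 3·e^(−2.2719) + 3·e^(−2.3772) = 3.2846 + 0.30935 + 0.27843 = 3.8724.
⟨E⟩ = Σ Eᵢ gᵢe^(−Eᵢ/kT) / Z = (0.0479·3.2846 + 0.259·0.30935 + 0.271·0.27843) / 3.8724 = 0.0808 eV.

0.0808 eV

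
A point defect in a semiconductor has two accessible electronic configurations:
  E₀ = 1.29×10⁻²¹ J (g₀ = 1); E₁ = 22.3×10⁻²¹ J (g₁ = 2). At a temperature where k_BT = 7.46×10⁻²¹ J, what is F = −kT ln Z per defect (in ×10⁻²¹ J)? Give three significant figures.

0.447 ×10⁻²¹ J

Eᵢ/kT = 0.17292, 2.9893.
Z = Σ gᵢe^(−Eᵢ/kT) = 1·e^(−0.17292) + 2·e^(−2.9893) = 0.84120 + 0.10065 = 0.94185.
F = −kT ln Z = −7.46 × ln(0.94185) = −7.46 × -0.059909 = 0.447 ×10⁻²¹ J.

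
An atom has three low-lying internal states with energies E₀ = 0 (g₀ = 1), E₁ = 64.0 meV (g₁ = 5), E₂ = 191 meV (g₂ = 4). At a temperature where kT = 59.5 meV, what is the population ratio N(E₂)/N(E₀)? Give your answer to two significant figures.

0.16

n₂/n₀ = (g₂/g₀) exp[−(E₂−E₀)/kT] = (4/1) × exp(−(191 meV)/(59.5 meV)) = (4/1) × exp(-3.210) = 0.16.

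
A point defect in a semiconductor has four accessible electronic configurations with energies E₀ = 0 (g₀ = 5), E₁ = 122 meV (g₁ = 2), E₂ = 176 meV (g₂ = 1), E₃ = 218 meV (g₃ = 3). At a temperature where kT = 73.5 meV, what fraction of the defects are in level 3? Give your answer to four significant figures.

Eᵢ/kT = 0, 1.65986, 2.39456, 2.96599.
Z = Σ gᵢe^(−Eᵢ/kT) = 5·e^(−0) + 2·e^(−1.65986) + 1·e^(−2.39456) + 3·e^(−2.96599) = 5.00000 + 0.380331 + 0.0912128 + 0.154528 = 5.62607.
P₃ = g₃ e^(−E₃/kT) / Z = 0.154528/5.62607 = 0.02747.

0.02747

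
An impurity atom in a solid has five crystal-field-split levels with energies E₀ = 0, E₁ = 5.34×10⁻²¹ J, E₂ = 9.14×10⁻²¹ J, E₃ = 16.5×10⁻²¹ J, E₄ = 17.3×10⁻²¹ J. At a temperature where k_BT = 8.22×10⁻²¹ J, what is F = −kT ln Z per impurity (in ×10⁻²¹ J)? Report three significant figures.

Eᵢ/kT = 0, 0.64964, 1.1119, 2.0073, 2.1046.
Z = Σ e^(−Eᵢ/kT) = e^(−0) + e^(−0.64964) + e^(−1.1119) + e^(−2.0073) + e^(−2.1046) = 1.0000 + 0.52223 + 0.32893 + 0.13435 + 0.12189 = 2.1074.
F = −kT ln Z = −8.22 × ln(2.1074) = −8.22 × 0.74545 = -6.13 ×10⁻²¹ J.

-6.13 ×10⁻²¹ J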